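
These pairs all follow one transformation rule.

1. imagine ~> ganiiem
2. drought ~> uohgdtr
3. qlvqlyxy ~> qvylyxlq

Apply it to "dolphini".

What's happening: move the first 2 characters to the end (rotate left by 2), then swap each adjacent pair of characters (1↔2, 3↔4, ...).
For "dolphini" the result is "plihinod".
(Check on "drought": → "oughtdr" → "uohgdtr" ✓)

plihinod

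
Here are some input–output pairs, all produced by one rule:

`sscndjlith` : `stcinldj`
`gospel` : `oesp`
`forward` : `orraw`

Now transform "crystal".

rayts

Rule — take characters alternately from the front and the back (1st, last, 2nd, 2nd-last, ...), then delete the first 2 characters.
"crystal" → "clrayts" → "rayts".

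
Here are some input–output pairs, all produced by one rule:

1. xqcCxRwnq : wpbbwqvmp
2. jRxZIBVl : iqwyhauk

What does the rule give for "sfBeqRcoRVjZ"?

Rule — shift every letter 1 place backward in the alphabet (wrapping around), then convert every letter to lowercase.
Working it through for "sfBeqRcoRVjZ": intermediate "reAdpQbnQUiY", final "readpqbnquiy".
(Check on "jRxZIBVl": → "iQwYHAUk" → "iqwyhauk" ✓)

readpqbnquiy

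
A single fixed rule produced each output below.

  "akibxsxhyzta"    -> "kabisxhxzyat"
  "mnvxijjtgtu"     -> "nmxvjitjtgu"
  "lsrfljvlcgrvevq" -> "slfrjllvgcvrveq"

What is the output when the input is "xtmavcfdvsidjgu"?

txamcvdfsvdigju

Rule — swap each adjacent pair of characters (1↔2, 3↔4, ...).
For "xtmavcfdvsidjgu" the result is "txamcvdfsvdigju".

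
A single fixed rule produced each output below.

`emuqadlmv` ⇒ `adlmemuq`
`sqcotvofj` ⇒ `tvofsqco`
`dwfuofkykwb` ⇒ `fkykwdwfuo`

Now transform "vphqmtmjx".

The pattern: delete the last character, then swap the front and back halves of the string.
On "vphqmtmjx" that produces "mtmjvphq".
(Check on "sqcotvofj": → "sqcotvof" → "tvofsqco" ✓)

mtmjvphq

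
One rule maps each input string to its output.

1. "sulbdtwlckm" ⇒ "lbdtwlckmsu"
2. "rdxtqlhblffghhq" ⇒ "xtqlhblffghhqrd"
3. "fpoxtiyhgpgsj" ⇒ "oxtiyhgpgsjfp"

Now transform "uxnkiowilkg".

nkiowilkgux

What's happening: move the first 2 characters to the end (rotate left by 2).
So "uxnkiowilkg" becomes "nkiowilkgux".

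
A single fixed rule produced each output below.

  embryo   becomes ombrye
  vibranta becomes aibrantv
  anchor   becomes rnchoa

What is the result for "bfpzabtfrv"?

vfpzabtfrb

The rule is to swap the first and last characters.
Doing the same to "bfpzabtfrv": "vfpzabtfrb".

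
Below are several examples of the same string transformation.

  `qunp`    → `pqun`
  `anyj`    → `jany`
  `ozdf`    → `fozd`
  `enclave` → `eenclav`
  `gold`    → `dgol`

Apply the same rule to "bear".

The rule is to move the last character to the front.
On "bear" that produces "rbea".

rbea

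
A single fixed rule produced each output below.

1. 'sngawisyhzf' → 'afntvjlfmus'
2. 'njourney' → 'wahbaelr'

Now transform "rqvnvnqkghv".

deaiaixduti

Looking at the pairs, the operation is to swap each adjacent pair of characters (1↔2, 3↔4, ...), then shift every letter 13 places forward in the alphabet (wrapping around) — i.e. ROT13.
Applying both steps to "rqvnvnqkghv": "qrnvnvkqhgv", then "deaiaixduti".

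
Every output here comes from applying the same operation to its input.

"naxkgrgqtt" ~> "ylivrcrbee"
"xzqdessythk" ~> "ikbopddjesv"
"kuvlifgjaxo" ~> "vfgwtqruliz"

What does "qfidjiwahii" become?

bqtouthlstt

The rule is to shift every letter 11 places forward in the alphabet (wrapping around).
On "qfidjiwahii" that produces "bqtouthlstt".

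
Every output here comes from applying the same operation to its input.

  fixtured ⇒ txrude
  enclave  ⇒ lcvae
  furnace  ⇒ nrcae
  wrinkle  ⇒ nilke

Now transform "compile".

pmlie

The pattern: delete the first 2 characters, then swap each adjacent pair of characters (1↔2, 3↔4, ...).
"compile" → "mpile" → "pmlie".
(Check on "fixtured": → "xtured" → "txrude" ✓)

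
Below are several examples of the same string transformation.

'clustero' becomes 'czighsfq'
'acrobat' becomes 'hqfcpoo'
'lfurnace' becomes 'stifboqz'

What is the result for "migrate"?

The transformation: shift every letter 12 places backward in the alphabet (wrapping around), then swap the first and last characters.
So "migrate" becomes "swufoha".

swufoha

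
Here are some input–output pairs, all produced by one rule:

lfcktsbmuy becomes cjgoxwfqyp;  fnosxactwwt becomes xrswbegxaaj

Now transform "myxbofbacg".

Rule — swap the first and last characters, then shift every letter 4 places forward in the alphabet (wrapping around).
On "myxbofbacg": the first step gives "gyxbofbacm", and the second then gives "kcbfsjfegq".

kcbfsjfegq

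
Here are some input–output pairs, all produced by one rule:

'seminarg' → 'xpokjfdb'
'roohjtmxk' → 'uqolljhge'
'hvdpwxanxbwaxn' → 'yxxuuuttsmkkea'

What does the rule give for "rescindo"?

zpolkfba

Looking at the pairs, the operation is to shift every letter 3 places backward in the alphabet (wrapping around), then sort the characters into reverse alphabetical order.
On "rescindo": the first step gives "obpzfkal", and the second then gives "zpolkfba".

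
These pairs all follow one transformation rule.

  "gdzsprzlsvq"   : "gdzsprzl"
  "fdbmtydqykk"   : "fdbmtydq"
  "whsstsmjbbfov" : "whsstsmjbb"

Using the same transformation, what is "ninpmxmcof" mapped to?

Rule — delete the last 3 characters.
On "ninpmxmcof" that produces "ninpmxm".

ninpmxm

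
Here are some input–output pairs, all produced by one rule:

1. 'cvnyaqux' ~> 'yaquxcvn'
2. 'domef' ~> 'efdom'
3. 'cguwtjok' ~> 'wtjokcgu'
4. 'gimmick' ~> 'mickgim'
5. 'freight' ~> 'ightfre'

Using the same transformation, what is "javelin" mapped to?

elinjav

Looking at the pairs, the operation is to move the first 3 characters to the end (rotate left by 3).
"javelin" → "elinjav".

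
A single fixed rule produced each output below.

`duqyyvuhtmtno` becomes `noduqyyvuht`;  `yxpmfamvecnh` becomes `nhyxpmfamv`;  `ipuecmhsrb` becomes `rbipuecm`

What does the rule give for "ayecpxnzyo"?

yoayecpx

In each case the input is transformed by: move the last 2 characters to the front (rotate right by 2), then delete the last 2 characters.
Applying that to "ayecpxnzyo" gives "yoayecpx".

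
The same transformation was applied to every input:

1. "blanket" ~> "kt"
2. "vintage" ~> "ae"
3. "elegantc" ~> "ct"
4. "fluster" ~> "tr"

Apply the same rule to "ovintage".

eg

Rule — swap each adjacent pair of characters (1↔2, 3↔4, ...), then keep only the last 2 characters.
For "ovintage", step one produces "voniateg"; step two turns that into "eg".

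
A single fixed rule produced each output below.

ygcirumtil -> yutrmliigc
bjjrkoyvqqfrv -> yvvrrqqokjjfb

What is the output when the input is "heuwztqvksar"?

The transformation: sort the characters into reverse alphabetical order.
Doing the same to "heuwztqvksar": "zwvutsrqkhea".

zwvutsrqkhea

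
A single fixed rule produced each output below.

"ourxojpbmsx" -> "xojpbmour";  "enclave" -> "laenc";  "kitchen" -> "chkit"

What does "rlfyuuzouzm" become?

yuuzourlf

Looking at the pairs, the operation is to delete the last 2 characters, then move the first 3 characters to the end (rotate left by 3).
Working it through for "rlfyuuzouzm": intermediate "rlfyuuzou", final "yuuzourlf".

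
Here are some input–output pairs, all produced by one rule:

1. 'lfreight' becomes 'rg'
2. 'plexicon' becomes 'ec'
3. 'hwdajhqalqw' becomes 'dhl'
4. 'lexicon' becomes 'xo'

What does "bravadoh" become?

The transformation: keep one character in every 3, starting at position 3 (positions 3rd, 6th, 9th, ...).
Doing the same to "bravadoh": "ad".

ad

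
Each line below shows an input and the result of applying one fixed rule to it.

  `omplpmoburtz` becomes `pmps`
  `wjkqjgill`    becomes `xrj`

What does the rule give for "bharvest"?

cst

Looking at the pairs, the operation is to shift every letter 1 place forward in the alphabet (wrapping around), then keep one character in every 3, starting at position 1 (positions 1st, 4th, 7th, ...).
Applying both steps to "bharvest": "cibswftu", then "cst".
(Check on "omplpmoburtz": → "pnqmqnpcvsua" → "pmps" ✓)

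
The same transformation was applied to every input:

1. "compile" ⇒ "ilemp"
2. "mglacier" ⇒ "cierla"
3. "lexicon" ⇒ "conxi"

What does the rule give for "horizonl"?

In each case the input is transformed by: delete the first 2 characters, then move the first 2 characters to the end (rotate left by 2).
For "horizonl", step one produces "rizonl"; step two turns that into "zonlri".

zonlri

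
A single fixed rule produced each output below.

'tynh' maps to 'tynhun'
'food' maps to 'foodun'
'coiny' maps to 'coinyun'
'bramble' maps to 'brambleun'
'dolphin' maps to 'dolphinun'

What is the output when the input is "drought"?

droughtun

Each output is the input with this applied: append "un".
For "drought" the result is "droughtun".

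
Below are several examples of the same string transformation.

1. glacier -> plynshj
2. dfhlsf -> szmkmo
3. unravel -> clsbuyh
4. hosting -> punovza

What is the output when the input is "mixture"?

The rule is to shift every letter 7 places forward in the alphabet (wrapping around), then move the last 3 characters to the front (rotate right by 3).
"mixture" → "tpeabyl" → "byltpea".

byltpea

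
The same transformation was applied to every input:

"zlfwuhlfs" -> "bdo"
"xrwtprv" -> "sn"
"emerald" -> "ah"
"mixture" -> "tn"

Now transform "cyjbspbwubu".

flq

Looking at the pairs, the operation is to shift every letter 4 places backward in the alphabet (wrapping around), then keep one character in every 3, starting at position 3 (positions 3rd, 6th, 9th, ...).
On "cyjbspbwubu": the first step gives "yufxolxsqxq", and the second then gives "flq".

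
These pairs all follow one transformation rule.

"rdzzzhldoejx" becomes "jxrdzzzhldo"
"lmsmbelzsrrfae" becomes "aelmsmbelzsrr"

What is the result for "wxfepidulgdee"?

eewxfepidulg

In each case the input is transformed by: move the last 3 characters to the front (rotate right by 3), then delete the first character.
On "wxfepidulgdee": the first step gives "deewxfepidulg", and the second then gives "eewxfepidulg".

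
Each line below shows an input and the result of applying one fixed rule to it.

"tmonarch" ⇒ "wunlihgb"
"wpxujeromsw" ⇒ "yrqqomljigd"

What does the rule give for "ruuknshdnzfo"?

zxtoomlihheb

The rule is to shift every letter 6 places backward in the alphabet (wrapping around), then sort the characters into reverse alphabetical order.
"ruuknshdnzfo" → "looehmbxhtzi" → "zxtoomlihheb".
(Check on "tmonarch": → "ngihulwb" → "wunlihgb" ✓)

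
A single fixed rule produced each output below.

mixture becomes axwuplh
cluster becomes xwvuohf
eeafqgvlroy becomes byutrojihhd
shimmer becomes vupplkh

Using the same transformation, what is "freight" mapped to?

wulkjih

The rule is to sort the characters into reverse alphabetical order, then shift every letter 3 places forward in the alphabet (wrapping around).
"freight" → "trihgfe" → "wulkjih".
(Check on "cluster": → "utsrlec" → "xwvuohf" ✓)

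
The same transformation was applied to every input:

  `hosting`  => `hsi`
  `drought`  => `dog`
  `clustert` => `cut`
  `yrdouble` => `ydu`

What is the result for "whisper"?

wip

The pattern: delete the last 2 characters, then keep every other character starting from the first (positions 1st, 3rd, 5th, ...).
"whisper" → "whisp" → "wip".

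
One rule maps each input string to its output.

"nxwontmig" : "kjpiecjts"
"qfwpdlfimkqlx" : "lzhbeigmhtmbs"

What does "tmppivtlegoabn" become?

lerphackwxjpil

What's happening: move the first 3 characters to the end (rotate left by 3), then shift every letter 4 places backward in the alphabet (wrapping around).
Applying both steps to "tmppivtlegoabn": "pivtlegoabntmp", then "lerphackwxjpil".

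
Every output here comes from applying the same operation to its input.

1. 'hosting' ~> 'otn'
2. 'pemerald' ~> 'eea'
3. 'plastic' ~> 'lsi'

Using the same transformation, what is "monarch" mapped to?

oac

In each case the input is transformed by: delete the last character, then keep every other character starting from the second (positions 2nd, 4th, 6th, ...).
Starting from "monarch": after the first operation, "monarc"; after the second, "oac".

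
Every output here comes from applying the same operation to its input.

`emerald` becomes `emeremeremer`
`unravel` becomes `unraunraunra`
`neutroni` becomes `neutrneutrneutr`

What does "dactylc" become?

The pattern: delete the last 3 characters, then write the whole string 3 times in a row.
So "dactylc" becomes "dactdactdact".

dactdactdact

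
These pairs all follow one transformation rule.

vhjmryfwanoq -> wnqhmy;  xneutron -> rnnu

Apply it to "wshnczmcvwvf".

The rule is to swap the front and back halves of the string, then keep every other character starting from the second (positions 2nd, 4th, 6th, ...).
Working it through for "wshnczmcvwvf": intermediate "mcvwvfwshncz", final "cwfsnz".

cwfsnz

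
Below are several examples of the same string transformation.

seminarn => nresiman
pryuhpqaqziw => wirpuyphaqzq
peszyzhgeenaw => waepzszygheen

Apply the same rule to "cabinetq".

The transformation: move the last 2 characters to the front (rotate right by 2), then swap each adjacent pair of characters (1↔2, 3↔4, ...).
Applying both steps to "cabinetq": "tqcabine", then "qtaciben".

qtaciben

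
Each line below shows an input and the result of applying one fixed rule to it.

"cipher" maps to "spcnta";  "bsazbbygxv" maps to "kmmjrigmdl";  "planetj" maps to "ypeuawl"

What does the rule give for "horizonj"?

The pattern: move the first 3 characters to the end (rotate left by 3), then shift every letter 11 places forward in the alphabet (wrapping around).
"horizonj" → "izonjhor" → "tkzyuszc".

tkzyuszc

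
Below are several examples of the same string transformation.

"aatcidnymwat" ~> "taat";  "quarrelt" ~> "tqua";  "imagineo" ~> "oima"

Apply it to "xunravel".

lxun

Each output is the input with this applied: move the first 3 characters to the end (rotate left by 3), then keep only the last 4 characters.
On "xunravel" that produces "lxun".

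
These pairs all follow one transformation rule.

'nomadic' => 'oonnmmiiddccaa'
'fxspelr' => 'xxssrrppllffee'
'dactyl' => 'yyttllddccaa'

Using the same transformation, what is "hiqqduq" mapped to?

Looking at the pairs, the operation is to sort the characters into reverse alphabetical order, then double every character.
Applying that to "hiqqduq" gives "uuqqqqqqiihhdd".

uuqqqqqqiihhdd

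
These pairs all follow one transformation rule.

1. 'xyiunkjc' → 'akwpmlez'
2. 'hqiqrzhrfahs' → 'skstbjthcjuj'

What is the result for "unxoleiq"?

pzqngksw

The rule is to move the first character to the end, then shift every letter 2 places forward in the alphabet (wrapping around).
Starting from "unxoleiq": after the first operation, "nxoleiqu"; after the second, "pzqngksw".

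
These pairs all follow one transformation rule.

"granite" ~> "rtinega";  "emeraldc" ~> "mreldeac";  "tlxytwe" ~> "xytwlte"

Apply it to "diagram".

mrgiada

Each output is the input with this applied: sort the characters into reverse alphabetical order, then swap each adjacent pair of characters (1↔2, 3↔4, ...).
So "diagram" becomes "mrgiada".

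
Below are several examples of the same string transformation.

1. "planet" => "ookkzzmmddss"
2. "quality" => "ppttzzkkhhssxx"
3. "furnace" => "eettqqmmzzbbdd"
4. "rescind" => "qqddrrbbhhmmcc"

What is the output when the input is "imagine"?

hhllzzffhhmmdd

The transformation: shift every letter 1 place backward in the alphabet (wrapping around), then double every character.
Doing the same to "imagine": "hhllzzffhhmmdd".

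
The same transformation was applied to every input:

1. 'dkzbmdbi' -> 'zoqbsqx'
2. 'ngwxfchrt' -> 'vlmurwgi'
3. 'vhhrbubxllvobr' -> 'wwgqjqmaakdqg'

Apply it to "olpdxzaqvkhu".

The transformation: shift every letter 11 places backward in the alphabet (wrapping around), then delete the first character.
Doing the same to "olpdxzaqvkhu": "aesmopfkzwj".

aesmopfkzwj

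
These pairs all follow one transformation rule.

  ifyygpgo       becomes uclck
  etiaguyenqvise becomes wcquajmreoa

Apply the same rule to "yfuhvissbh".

What's happening: shift every letter 4 places backward in the alphabet (wrapping around), then delete the first 3 characters.
Applying that to "yfuhvissbh" gives "dreooxd".

dreooxd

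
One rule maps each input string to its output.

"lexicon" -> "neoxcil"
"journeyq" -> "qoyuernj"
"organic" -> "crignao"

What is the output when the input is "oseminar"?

rsaenmio

The rule is to take characters alternately from the front and the back (1st, last, 2nd, 2nd-last, ...), then move the first character to the end.
For "oseminar", step one produces "orsaenmi"; step two turns that into "rsaenmio".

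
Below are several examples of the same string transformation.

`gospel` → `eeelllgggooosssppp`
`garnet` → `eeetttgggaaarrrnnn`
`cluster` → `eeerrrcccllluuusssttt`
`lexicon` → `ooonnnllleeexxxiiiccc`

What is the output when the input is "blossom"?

ooommmbbblllooossssss

The rule is to move the last 2 characters to the front (rotate right by 2), then repeat every character 3 times.
Applying both steps to "blossom": "ombloss", then "ooommmbbblllooossssss".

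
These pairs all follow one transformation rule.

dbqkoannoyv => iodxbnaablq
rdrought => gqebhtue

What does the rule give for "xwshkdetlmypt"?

gjfuxqrgyzlck

The pattern: swap the first and last characters, then shift every letter 13 places forward in the alphabet (wrapping around) — i.e. ROT13.
On "xwshkdetlmypt": the first step gives "twshkdetlmypx", and the second then gives "gjfuxqrgyzlck".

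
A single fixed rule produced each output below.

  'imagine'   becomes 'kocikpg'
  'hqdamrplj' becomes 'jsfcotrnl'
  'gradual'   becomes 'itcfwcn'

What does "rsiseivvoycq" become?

tukugkxxqaes

Each output is the input with this applied: shift every letter 2 places forward in the alphabet (wrapping around).
"rsiseivvoycq" → "tukugkxxqaes".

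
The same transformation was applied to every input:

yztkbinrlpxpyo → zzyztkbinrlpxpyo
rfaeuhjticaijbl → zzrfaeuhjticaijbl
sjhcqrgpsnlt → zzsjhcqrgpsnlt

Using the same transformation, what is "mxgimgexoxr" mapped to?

zzmxgimgexoxr

Looking at the pairs, the operation is to prepend "zz".
So "mxgimgexoxr" becomes "zzmxgimgexoxr".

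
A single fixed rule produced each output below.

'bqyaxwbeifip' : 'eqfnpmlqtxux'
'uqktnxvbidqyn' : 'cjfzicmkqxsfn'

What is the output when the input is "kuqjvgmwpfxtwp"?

ezjfykvbleumil

The transformation: move the last character to the front, then shift every letter 11 places backward in the alphabet (wrapping around).
"kuqjvgmwpfxtwp" → "pkuqjvgmwpfxtw" → "ezjfykvbleumil".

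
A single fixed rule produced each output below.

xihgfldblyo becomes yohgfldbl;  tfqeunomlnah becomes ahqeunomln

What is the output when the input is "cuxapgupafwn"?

wnxapgupaf

The rule is to delete the first 2 characters, then move the last 2 characters to the front (rotate right by 2).
Working it through for "cuxapgupafwn": intermediate "xapgupafwn", final "wnxapgupaf".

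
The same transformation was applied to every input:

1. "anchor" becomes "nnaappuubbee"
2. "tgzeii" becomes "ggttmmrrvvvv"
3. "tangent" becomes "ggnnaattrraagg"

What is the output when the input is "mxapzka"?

zzkknnccmmxxnn

The pattern: double every character, then shift every letter 13 places forward in the alphabet (wrapping around) — i.e. ROT13.
Applying that to "mxapzka" gives "zzkknnccmmxxnn".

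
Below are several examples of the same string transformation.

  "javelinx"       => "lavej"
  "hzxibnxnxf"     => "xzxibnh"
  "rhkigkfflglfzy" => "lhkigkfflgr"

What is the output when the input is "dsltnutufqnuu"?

Looking at the pairs, the operation is to delete the last 3 characters, then swap the first and last characters.
Applying both steps to "dsltnutufqnuu": "dsltnutufq", then "qsltnutufd".

qsltnutufd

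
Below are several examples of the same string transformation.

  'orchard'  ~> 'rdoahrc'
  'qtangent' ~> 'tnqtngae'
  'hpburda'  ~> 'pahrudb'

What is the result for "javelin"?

What's happening: swap each adjacent pair of characters (1↔2, 3↔4, ...), then take characters alternately from the front and the back (1st, last, 2nd, 2nd-last, ...).
Applying both steps to "javelin": "ajeviln", then "anjleiv".

anjleiv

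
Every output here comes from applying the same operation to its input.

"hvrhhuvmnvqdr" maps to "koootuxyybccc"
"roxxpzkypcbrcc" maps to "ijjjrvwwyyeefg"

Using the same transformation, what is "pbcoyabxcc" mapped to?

Looking at the pairs, the operation is to sort the characters into alphabetical order, then shift every letter 7 places forward in the alphabet (wrapping around).
"pbcoyabxcc" → "abbcccopxy" → "hiijjjvwef".

hiijjjvwef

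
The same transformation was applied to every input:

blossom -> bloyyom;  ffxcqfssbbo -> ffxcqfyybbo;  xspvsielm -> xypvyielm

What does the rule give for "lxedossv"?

Rule — replace every "s" with "y".
"lxedossv" → "lxedoyyv".

lxedoyyv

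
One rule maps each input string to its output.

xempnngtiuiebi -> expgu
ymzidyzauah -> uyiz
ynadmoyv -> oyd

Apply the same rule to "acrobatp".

The rule is to move the last 3 characters to the front (rotate right by 3), then keep one character in every 3, starting at position 1 (positions 1st, 4th, 7th, ...).
Applying that to "acrobatp" gives "aao".

aao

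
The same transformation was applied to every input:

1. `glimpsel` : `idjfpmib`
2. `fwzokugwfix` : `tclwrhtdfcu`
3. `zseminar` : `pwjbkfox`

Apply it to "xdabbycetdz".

auyxvybzaqw

The transformation: swap each adjacent pair of characters (1↔2, 3↔4, ...), then shift every letter 3 places backward in the alphabet (wrapping around).
For "xdabbycetdz", step one produces "dxbaybecdtz"; step two turns that into "auyxvybzaqw".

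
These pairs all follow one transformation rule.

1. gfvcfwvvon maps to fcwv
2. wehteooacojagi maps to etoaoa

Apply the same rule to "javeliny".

The pattern: delete the last 2 characters, then keep every other character starting from the second (positions 2nd, 4th, 6th, ...).
Working it through for "javeliny": intermediate "javeli", final "aei".
(Check on "wehteooacojagi": → "wehteooacoja" → "etoaoa" ✓)

aei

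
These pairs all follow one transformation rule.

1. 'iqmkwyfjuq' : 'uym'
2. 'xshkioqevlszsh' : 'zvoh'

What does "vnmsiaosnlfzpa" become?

znam

Looking at the pairs, the operation is to keep one character in every 3, starting at position 3 (positions 3rd, 6th, 9th, ...), then reverse the string.
Working it through for "vnmsiaosnlfzpa": intermediate "manz", final "znam".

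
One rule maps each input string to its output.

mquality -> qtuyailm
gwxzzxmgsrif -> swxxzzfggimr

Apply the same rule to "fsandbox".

nosxabdf

Looking at the pairs, the operation is to sort the characters into alphabetical order, then swap the front and back halves of the string.
"fsandbox" → "abdfnosx" → "nosxabdf".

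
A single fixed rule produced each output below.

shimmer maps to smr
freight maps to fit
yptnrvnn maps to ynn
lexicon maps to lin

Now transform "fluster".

The transformation: keep one character in every 3, starting at position 1 (positions 1st, 4th, 7th, ...).
Doing the same to "fluster": "fsr".

fsr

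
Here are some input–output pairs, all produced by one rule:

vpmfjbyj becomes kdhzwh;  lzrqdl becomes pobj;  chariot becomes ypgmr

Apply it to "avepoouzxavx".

What's happening: delete the first 2 characters, then shift every letter 2 places backward in the alphabet (wrapping around).
"avepoouzxavx" → "cnmmsxvytv".

cnmmsxvytv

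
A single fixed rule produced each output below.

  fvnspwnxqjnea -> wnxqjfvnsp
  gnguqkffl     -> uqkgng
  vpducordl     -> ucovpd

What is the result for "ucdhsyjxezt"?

Looking at the pairs, the operation is to delete the last 3 characters, then swap the front and back halves of the string.
Applying both steps to "ucdhsyjxezt": "ucdhsyjx", then "syjxucdh".

syjxucdh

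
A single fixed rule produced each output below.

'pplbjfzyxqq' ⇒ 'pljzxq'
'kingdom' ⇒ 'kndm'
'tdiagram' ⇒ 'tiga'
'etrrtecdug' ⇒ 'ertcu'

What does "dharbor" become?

The rule is to keep every other character starting from the first (positions 1st, 3rd, 5th, ...).
Doing the same to "dharbor": "dabr".

dabr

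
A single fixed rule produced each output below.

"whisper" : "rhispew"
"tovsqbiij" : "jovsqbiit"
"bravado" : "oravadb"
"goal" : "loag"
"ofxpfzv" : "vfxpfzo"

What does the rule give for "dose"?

eosd

The transformation: swap the first and last characters.
For "dose" the result is "eosd".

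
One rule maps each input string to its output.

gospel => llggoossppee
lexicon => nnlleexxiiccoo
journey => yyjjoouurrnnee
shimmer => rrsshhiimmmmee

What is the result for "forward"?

ddffoorrwwaarr

The transformation: move the last character to the front, then double every character.
On "forward" that produces "ddffoorrwwaarr".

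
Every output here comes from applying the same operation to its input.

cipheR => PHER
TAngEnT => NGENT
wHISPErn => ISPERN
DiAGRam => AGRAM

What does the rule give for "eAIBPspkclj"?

IBPSPKCLJ

The rule is to delete the first 2 characters, then convert every letter to uppercase.
For "eAIBPspkclj", step one produces "IBPspkclj"; step two turns that into "IBPSPKCLJ".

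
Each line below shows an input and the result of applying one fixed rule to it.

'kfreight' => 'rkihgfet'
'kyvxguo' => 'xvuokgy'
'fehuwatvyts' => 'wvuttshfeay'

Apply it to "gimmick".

What's happening: sort the characters into reverse alphabetical order, then move the first character to the end.
On "gimmick": the first step gives "mmkiigc", and the second then gives "mkiigcm".

mkiigcm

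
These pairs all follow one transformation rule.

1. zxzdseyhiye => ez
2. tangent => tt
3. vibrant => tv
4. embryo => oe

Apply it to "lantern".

Each output is the input with this applied: move the last character to the front, then keep only the first 2 characters.
Applying both steps to "lantern": "nlanter", then "nl".
(Check on "vibrant": → "tvibran" → "tv" ✓)

nl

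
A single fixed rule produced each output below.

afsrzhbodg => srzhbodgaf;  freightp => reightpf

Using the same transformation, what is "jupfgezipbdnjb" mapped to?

Looking at the pairs, the operation is to swap the front and back halves of the string, then move the last 3 characters to the front (rotate right by 3).
Working it through for "jupfgezipbdnjb": intermediate "ipbdnjbjupfgez", final "gezipbdnjbjupf".

gezipbdnjbjupf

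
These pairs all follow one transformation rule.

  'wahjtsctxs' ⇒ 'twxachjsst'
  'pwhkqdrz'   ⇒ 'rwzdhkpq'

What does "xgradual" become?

Rule — sort the characters into alphabetical order, then move the last 3 characters to the front (rotate right by 3).
On "xgradual": the first step gives "aadglrux", and the second then gives "ruxaadgl".

ruxaadgl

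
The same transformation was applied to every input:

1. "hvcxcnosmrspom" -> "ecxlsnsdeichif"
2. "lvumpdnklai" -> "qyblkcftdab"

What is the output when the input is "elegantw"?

jmubuwqd

Looking at the pairs, the operation is to move the last 2 characters to the front (rotate right by 2), then shift every letter 10 places backward in the alphabet (wrapping around).
For "elegantw", step one produces "twelegan"; step two turns that into "jmubuwqd".
(Check on "hvcxcnosmrspom": → "omhvcxcnosmrsp" → "ecxlsnsdeichif" ✓)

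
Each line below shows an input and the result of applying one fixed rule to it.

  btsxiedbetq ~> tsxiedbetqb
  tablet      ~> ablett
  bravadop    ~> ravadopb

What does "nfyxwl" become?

fyxwln

The rule is to move the first character to the end.
Doing the same to "nfyxwl": "fyxwln".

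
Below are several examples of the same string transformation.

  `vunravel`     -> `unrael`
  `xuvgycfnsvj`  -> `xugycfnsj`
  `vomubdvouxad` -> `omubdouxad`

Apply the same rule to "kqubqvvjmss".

Rule — remove every "v".
So "kqubqvvjmss" becomes "kqubqjmss".

kqubqjmss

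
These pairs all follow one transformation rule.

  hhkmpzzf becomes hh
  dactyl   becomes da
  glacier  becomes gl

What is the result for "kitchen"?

ki

The transformation: keep only the first 2 characters.
Doing the same to "kitchen": "ki".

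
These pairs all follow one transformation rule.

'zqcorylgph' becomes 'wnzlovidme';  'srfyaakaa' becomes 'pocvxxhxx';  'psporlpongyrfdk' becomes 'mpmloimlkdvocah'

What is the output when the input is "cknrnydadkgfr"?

Each output is the input with this applied: shift every letter 3 places backward in the alphabet (wrapping around).
"cknrnydadkgfr" → "zhkokvaxahdco".

zhkokvaxahdco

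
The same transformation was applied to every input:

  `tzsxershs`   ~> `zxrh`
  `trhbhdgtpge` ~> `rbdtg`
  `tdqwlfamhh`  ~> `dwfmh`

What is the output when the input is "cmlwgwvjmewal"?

mwwjea

In each case the input is transformed by: keep every other character starting from the second (positions 2nd, 4th, 6th, ...).
Applying that to "cmlwgwvjmewal" gives "mwwjea".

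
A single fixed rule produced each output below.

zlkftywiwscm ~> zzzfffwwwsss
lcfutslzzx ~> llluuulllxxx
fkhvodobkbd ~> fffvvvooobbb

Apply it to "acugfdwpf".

aaagggwww

The pattern: keep one character in every 3, starting at position 1 (positions 1st, 4th, 7th, ...), then repeat every character 3 times.
On "acugfdwpf": the first step gives "agw", and the second then gives "aaagggwww".
(Check on "fkhvodobkbd": → "fvob" → "fffvvvooobbb" ✓)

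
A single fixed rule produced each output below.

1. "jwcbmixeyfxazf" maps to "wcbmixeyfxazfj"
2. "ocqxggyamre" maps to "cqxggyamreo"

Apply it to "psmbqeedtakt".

Rule — move the first character to the end.
"psmbqeedtakt" → "smbqeedtaktp".

smbqeedtaktp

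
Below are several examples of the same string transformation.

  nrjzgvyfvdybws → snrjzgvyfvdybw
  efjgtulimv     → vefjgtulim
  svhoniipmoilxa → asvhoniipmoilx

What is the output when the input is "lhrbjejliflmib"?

blhrbjejliflmi

Looking at the pairs, the operation is to move the last character to the front.
Doing the same to "lhrbjejliflmib": "blhrbjejliflmi".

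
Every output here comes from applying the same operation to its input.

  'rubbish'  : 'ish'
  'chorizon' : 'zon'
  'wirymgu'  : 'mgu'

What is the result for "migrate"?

The transformation: keep only the last 3 characters.
Applying that to "migrate" gives "ate".

ate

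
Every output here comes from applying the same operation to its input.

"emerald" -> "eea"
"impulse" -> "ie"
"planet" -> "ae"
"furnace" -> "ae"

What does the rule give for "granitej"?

aie

In each case the input is transformed by: keep every other character starting from the first (positions 1st, 3rd, 5th, ...), then keep only the vowels.
Working it through for "granitej": intermediate "gaie", final "aie".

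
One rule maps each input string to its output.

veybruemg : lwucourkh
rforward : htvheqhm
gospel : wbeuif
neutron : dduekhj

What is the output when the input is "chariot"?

sjxeqyh

The pattern: shift every letter 10 places backward in the alphabet (wrapping around), then take characters alternately from the front and the back (1st, last, 2nd, 2nd-last, ...).
Working it through for "chariot": intermediate "sxqhyej", final "sjxeqyh".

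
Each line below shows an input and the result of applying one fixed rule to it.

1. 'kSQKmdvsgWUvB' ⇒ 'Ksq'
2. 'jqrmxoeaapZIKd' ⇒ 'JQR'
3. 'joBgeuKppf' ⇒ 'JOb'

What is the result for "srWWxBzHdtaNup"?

The rule is to flip the case of every letter, then keep only the first 3 characters.
Working it through for "srWWxBzHdtaNup": intermediate "SRwwXbZhDTAnUP", final "SRw".
(Check on "kSQKmdvsgWUvB": → "KsqkMDVSGwuVb" → "Ksq" ✓)

SRw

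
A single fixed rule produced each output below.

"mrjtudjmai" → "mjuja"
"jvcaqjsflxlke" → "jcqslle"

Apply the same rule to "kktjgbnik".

ktgnk

Each output is the input with this applied: keep every other character starting from the first (positions 1st, 3rd, 5th, ...).
So "kktjgbnik" becomes "ktgnk".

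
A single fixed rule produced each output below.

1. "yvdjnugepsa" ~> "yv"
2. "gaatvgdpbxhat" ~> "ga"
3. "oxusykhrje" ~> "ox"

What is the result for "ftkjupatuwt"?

ft

In each case the input is transformed by: keep only the first 2 characters.
"ftkjupatuwt" → "ft".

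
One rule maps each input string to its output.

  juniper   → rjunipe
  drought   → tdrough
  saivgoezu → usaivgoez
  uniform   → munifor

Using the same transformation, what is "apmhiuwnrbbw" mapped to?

Looking at the pairs, the operation is to move the last character to the front.
On "apmhiuwnrbbw" that produces "wapmhiuwnrbb".

wapmhiuwnrbb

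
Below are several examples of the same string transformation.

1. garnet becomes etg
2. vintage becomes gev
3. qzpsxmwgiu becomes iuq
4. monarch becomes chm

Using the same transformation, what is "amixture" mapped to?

The transformation: move the last 2 characters to the front (rotate right by 2), then keep only the first 3 characters.
Applying both steps to "amixture": "reamixtu", then "rea".

rea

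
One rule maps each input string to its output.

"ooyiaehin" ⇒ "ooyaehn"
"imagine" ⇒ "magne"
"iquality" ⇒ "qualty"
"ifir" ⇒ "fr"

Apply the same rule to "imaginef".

What's happening: remove every "i".
Applying that to "imaginef" gives "magnef".

magnef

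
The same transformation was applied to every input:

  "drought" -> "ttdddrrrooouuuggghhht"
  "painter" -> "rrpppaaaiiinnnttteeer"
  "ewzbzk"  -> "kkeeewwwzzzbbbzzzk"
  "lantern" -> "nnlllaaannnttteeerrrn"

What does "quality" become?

yyqqquuuaaallliiittty

Each output is the input with this applied: repeat every character 3 times, then move the last 2 characters to the front (rotate right by 2).
Applying both steps to "quality": "qqquuuaaallliiitttyyy", then "yyqqquuuaaallliiittty".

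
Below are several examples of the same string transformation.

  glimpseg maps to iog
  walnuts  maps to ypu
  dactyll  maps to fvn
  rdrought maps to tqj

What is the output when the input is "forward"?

hyf

The transformation: keep one character in every 3, starting at position 1 (positions 1st, 4th, 7th, ...), then shift every letter 2 places forward in the alphabet (wrapping around).
Applying that to "forward" gives "hyf".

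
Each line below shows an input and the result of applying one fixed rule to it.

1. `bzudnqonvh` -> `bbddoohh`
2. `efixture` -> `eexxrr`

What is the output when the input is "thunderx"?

The rule is to keep one character in every 3, starting at position 1 (positions 1st, 4th, 7th, ...), then double every character.
For "thunderx", step one produces "tnr"; step two turns that into "ttnnrr".

ttnnrr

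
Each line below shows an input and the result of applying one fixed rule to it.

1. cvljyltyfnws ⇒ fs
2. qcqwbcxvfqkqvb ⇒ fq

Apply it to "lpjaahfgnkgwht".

In each case the input is transformed by: keep one character in every 3, starting at position 3 (positions 3rd, 6th, 9th, ...), then delete the first 2 characters.
On "lpjaahfgnkgwht" that produces "nw".

nw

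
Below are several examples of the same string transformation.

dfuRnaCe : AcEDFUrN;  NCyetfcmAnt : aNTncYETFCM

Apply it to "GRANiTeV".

tEvgranI

In each case the input is transformed by: move the last 3 characters to the front (rotate right by 3), then flip the case of every letter.
"GRANiTeV" → "TeVGRANi" → "tEvgranI".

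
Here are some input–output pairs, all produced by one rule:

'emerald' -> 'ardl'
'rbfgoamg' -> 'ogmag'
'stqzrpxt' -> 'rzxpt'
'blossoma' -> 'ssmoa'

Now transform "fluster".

tsre

Rule — delete the first 3 characters, then swap each adjacent pair of characters (1↔2, 3↔4, ...).
"fluster" → "ster" → "tsre".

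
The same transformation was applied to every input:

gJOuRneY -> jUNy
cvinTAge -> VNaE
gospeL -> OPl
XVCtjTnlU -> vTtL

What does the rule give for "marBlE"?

Abe

Each output is the input with this applied: keep every other character starting from the second (positions 2nd, 4th, 6th, ...), then flip the case of every letter.
Starting from "marBlE": after the first operation, "aBE"; after the second, "Abe".
(Check on "cvinTAge": → "vnAe" → "VNaE" ✓)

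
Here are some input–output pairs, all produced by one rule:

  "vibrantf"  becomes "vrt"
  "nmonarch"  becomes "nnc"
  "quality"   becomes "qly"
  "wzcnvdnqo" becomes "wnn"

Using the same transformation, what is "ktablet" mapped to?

kbt

What's happening: keep one character in every 3, starting at position 1 (positions 1st, 4th, 7th, ...).
"ktablet" → "kbt".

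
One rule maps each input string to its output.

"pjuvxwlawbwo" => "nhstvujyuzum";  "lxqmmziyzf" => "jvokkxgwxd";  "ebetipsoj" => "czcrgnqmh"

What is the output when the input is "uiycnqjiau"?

Rule — shift every letter 2 places backward in the alphabet (wrapping around).
"uiycnqjiau" → "sgwalohgys".

sgwalohgys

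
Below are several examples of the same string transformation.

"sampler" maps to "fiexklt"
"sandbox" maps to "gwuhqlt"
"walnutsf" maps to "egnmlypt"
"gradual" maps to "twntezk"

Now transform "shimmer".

The pattern: move the first 2 characters to the end (rotate left by 2), then shift every letter 7 places backward in the alphabet (wrapping around).
Starting from "shimmer": after the first operation, "immersh"; after the second, "bffxkla".

bffxkla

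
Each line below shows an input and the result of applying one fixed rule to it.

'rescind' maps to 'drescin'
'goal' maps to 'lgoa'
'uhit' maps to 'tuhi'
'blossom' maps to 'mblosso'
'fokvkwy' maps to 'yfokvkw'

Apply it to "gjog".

ggjo

Rule — move the last character to the front.
Doing the same to "gjog": "ggjo".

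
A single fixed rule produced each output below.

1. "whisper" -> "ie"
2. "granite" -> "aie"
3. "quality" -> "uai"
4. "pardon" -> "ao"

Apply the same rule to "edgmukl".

eu

Looking at the pairs, the operation is to keep only the vowels.
So "edgmukl" becomes "eu".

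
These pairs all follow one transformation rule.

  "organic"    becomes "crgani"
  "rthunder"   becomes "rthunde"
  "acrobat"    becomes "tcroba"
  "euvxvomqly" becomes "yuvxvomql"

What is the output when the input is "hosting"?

gostin

In each case the input is transformed by: delete the first character, then move the last character to the front.
On "hosting": the first step gives "osting", and the second then gives "gostin".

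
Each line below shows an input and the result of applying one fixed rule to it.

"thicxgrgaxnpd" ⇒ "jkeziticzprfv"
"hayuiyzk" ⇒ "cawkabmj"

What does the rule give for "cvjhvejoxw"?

xljxglqzye

What's happening: shift every letter 2 places forward in the alphabet (wrapping around), then move the first character to the end.
"cvjhvejoxw" → "exljxglqzy" → "xljxglqzye".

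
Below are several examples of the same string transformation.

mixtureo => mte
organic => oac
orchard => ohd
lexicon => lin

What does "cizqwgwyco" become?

cqwo

The transformation: keep one character in every 3, starting at position 1 (positions 1st, 4th, 7th, ...).
"cizqwgwyco" → "cqwo".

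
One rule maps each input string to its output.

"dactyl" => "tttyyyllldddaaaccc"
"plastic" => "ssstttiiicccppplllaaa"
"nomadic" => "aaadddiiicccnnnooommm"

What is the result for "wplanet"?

Each output is the input with this applied: move the first 3 characters to the end (rotate left by 3), then repeat every character 3 times.
Starting from "wplanet": after the first operation, "anetwpl"; after the second, "aaannneeetttwwwppplll".

aaannneeetttwwwppplll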